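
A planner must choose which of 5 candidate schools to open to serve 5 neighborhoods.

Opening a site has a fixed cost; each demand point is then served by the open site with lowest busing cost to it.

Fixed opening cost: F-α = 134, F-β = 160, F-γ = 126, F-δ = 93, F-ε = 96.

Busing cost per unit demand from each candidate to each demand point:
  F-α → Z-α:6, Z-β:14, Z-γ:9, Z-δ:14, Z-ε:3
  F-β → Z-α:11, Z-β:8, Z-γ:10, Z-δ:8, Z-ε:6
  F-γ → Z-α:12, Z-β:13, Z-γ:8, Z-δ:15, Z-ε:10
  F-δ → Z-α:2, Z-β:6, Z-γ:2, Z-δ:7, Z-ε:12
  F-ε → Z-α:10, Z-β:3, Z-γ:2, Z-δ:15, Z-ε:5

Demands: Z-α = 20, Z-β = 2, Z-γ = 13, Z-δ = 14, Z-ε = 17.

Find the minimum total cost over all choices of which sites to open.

444

Open {F-δ, F-ε}: assign each demand point to its cheapest open site.
  Z-α→F-δ 20×2=40, Z-β→F-ε 2×3=6, Z-γ→F-δ 13×2=26, Z-δ→F-δ 14×7=98, Z-ε→F-ε 17×5=85
  busing cost 255, fixed 189 → total 444.
Compare {F-α, F-δ}: busing cost 227 + fixed 227 = 454.
Compare {F-δ}: busing cost 380 + fixed 93 = 473.
Compare {F-β, F-δ}: busing cost 278 + fixed 253 = 531.
All other subsets cost ≥ 454. Minimum total cost: 444.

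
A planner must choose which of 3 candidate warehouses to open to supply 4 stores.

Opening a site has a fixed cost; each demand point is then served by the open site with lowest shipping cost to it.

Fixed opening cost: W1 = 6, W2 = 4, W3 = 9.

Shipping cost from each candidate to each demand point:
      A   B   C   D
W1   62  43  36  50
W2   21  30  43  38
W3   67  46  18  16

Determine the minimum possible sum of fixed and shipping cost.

98

Open {W2, W3}: assign each demand point to its cheapest open site.
  A→W2 21, B→W2 30, C→W3 18, D→W3 16
  shipping cost 85, fixed 13 → total 98.
Compare {W1, W2, W3}: shipping cost 85 + fixed 19 = 104.
Compare {W1, W2}: shipping cost 125 + fixed 10 = 135.
Compare {W2}: shipping cost 132 + fixed 4 = 136.
All other subsets cost ≥ 104. Minimum total cost: 98.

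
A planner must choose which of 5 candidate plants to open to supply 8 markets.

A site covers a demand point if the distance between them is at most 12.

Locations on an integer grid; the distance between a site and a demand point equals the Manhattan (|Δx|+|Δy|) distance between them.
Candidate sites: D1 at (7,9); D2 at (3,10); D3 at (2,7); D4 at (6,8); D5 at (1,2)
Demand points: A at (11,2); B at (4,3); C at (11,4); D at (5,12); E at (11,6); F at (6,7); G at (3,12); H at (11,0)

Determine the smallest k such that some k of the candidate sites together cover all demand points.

Coverage sets (demand points within 12 of each site):
  D1: {A, B, C, D, E, F, G}
  D2: {B, D, E, F, G}
  D3: {B, C, D, E, F, G}
  D4: {A, B, C, D, E, F, G}
  D5: {A, B, C, F, G, H}
No single site covers all 8 demand points.
But {D1, D5} covers everything, so the minimum is 2.

2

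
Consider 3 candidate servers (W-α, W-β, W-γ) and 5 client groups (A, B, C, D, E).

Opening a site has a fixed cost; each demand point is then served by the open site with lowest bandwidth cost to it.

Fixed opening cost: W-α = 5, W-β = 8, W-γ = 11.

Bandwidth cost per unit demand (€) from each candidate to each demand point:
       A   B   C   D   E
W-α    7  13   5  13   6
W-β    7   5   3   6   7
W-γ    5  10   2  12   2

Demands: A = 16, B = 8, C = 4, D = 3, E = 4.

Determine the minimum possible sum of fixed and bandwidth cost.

Open {W-β, W-γ}: assign each demand point to its cheapest open site.
  A→W-γ 16×5=80, B→W-β 8×5=40, C→W-γ 4×2=8, D→W-β 3×6=18, E→W-γ 4×2=8
  bandwidth cost 154, fixed 19 → total 173.
Compare {W-α, W-β, W-γ}: bandwidth cost 154 + fixed 24 = 178.
Compare {W-β}: bandwidth cost 210 + fixed 8 = 218.
Compare {W-α, W-β}: bandwidth cost 206 + fixed 13 = 219.
All other subsets cost ≥ 178. Minimum total cost: 173.

173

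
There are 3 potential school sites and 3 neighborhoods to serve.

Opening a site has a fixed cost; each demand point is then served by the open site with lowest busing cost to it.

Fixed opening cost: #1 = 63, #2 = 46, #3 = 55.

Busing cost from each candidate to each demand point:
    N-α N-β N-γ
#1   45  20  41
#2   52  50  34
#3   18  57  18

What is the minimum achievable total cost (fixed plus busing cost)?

148

Open {#3}: assign each demand point to its cheapest open site.
  N-α→#3 18, N-β→#3 57, N-γ→#3 18
  busing cost 93, fixed 55 → total 148.
Compare {#1}: busing cost 106 + fixed 63 = 169.
Compare {#1, #3}: busing cost 56 + fixed 118 = 174.
Compare {#2}: busing cost 136 + fixed 46 = 182.
All other subsets cost ≥ 169. Minimum total cost: 148.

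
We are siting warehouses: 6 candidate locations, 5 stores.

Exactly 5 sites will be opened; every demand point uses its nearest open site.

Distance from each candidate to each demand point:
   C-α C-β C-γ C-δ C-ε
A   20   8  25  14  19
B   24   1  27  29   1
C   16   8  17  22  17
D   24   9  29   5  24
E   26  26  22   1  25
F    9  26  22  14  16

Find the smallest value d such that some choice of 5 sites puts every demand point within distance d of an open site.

Open {A, B, C, D, E}.
  Farthest demand point is C-γ at distance 17 (to C); all others are ≤ 17.
With {A, B, C, D, F} the worst case is 17.
With {A, B, C, E, F} the worst case is 17.
No size-5 selection achieves below 17.

17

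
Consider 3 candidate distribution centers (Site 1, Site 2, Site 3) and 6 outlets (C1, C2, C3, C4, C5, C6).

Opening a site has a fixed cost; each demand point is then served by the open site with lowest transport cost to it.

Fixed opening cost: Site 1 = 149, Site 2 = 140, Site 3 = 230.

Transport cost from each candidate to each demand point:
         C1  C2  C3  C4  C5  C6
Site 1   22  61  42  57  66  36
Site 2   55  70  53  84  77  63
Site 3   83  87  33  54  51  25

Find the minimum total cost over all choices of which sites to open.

433

Open {Site 1}: assign each demand point to its cheapest open site.
  C1→Site 1 22, C2→Site 1 61, C3→Site 1 42, C4→Site 1 57, C5→Site 1 66, C6→Site 1 36
  transport cost 284, fixed 149 → total 433.
Compare {Site 2}: transport cost 402 + fixed 140 = 542.
Compare {Site 3}: transport cost 333 + fixed 230 = 563.
Compare {Site 1, Site 2}: transport cost 284 + fixed 289 = 573.
All other subsets cost ≥ 542. Minimum total cost: 433.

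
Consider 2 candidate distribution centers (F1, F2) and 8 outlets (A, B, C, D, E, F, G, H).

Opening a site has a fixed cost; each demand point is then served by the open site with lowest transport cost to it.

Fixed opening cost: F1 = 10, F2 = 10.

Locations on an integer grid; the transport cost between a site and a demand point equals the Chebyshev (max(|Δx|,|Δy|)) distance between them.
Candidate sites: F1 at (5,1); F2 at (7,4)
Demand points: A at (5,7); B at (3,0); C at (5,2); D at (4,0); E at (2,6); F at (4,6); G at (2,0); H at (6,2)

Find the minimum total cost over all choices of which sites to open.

34

Open {F1}: assign each demand point to its cheapest open site.
  A→F1 6, B→F1 2, C→F1 1, D→F1 1, E→F1 5, F→F1 5, G→F1 3, H→F1 1
  transport cost 24, fixed 10 → total 34.
Compare {F2}: transport cost 28 + fixed 10 = 38.
Compare {F1, F2}: transport cost 19 + fixed 20 = 39.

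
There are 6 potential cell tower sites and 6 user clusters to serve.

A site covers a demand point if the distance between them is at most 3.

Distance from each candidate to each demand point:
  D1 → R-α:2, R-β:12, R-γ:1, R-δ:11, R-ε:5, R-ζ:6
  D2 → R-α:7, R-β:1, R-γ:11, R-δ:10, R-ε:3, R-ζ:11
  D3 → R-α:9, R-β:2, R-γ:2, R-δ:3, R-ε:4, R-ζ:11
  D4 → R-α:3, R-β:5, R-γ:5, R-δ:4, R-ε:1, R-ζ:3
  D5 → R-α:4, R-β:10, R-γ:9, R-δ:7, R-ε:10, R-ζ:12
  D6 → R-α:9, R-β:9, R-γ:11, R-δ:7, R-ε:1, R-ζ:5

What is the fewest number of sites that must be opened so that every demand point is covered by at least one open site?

Coverage sets (demand points within 3 of each site):
  D1: {R-α, R-γ}
  D2: {R-β, R-ε}
  D3: {R-β, R-γ, R-δ}
  D4: {R-α, R-ε, R-ζ}
  D5: {}
  D6: {R-ε}
No single site covers all 6 demand points.
But {D3, D4} covers everything, so the minimum is 2.

2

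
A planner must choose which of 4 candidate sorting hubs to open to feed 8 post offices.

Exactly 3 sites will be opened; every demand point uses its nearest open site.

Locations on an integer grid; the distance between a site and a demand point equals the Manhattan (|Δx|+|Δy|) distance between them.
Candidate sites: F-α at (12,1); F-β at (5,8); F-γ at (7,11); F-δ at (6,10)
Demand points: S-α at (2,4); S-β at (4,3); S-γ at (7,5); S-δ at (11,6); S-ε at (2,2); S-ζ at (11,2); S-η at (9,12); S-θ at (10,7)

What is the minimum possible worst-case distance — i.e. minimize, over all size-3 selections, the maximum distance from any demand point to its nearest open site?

9

Open {F-α, F-β, F-γ}.
  Farthest demand point is S-ε at distance 9 (to F-β); all others are ≤ 9.
With {F-α, F-β, F-δ} the worst case is 9.
With {F-α, F-γ, F-δ} the worst case is 11.
No size-3 selection achieves below 9.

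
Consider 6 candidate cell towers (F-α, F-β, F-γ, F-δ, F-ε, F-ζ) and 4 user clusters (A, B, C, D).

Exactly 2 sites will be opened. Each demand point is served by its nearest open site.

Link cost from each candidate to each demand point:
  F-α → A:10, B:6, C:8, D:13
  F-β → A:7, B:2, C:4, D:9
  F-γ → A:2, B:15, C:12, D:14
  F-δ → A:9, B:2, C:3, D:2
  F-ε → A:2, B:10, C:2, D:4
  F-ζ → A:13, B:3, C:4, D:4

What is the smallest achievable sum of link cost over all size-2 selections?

Open {F-δ, F-ε}.
  A→F-ε 2, B→F-δ 2, C→F-ε 2, D→F-δ 2  ⇒ total 8.
Compare {F-γ, F-δ}: total 9.
Compare {F-β, F-ε}: total 10.
No size-2 selection does better; minimum is 8.

8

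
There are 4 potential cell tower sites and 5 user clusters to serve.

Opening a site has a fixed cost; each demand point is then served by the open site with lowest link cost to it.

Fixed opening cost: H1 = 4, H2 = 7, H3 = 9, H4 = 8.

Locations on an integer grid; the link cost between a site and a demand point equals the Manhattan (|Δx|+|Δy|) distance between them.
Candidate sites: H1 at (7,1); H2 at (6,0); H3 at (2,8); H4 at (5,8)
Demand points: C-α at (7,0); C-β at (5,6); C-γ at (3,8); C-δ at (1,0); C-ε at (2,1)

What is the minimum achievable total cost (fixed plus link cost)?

Open {H1, H4}: assign each demand point to its cheapest open site.
  C-α→H1 1, C-β→H4 2, C-γ→H4 2, C-δ→H1 7, C-ε→H1 5
  link cost 17, fixed 12 → total 29.
Compare {H2, H4}: link cost 15 + fixed 15 = 30.
Compare {H1, H3}: link cost 19 + fixed 13 = 32.
Compare {H2, H3}: link cost 17 + fixed 16 = 33.
All other subsets cost ≥ 30. Minimum total cost: 29.

29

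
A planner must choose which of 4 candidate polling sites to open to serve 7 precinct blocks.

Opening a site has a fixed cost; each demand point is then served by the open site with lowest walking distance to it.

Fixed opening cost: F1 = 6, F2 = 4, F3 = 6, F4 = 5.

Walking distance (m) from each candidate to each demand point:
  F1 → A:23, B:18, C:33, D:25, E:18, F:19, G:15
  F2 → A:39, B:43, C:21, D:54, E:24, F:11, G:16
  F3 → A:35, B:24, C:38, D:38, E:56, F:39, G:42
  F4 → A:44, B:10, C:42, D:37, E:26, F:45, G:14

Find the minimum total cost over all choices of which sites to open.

Open {F1, F2, F4}: assign each demand point to its cheapest open site.
  A→F1 23, B→F4 10, C→F2 21, D→F1 25, E→F1 18, F→F2 11, G→F4 14
  walking distance 122, fixed 15 → total 137.
Compare {F1, F2}: walking distance 131 + fixed 10 = 141.
Compare {F1, F2, F3, F4}: walking distance 122 + fixed 21 = 143.
Compare {F1, F2, F3}: walking distance 131 + fixed 16 = 147.
All other subsets cost ≥ 141. Minimum total cost: 137.

137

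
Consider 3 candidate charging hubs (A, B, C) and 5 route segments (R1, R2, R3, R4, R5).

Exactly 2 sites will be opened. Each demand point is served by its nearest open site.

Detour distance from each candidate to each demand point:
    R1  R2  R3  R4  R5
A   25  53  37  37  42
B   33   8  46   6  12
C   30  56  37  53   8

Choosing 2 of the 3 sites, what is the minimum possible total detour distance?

88

Open {A, B}.
  R1→A 25, R2→B 8, R3→A 37, R4→B 6, R5→B 12  ⇒ total 88.
Compare {B, C}: total 89.
Compare {A, C}: total 160.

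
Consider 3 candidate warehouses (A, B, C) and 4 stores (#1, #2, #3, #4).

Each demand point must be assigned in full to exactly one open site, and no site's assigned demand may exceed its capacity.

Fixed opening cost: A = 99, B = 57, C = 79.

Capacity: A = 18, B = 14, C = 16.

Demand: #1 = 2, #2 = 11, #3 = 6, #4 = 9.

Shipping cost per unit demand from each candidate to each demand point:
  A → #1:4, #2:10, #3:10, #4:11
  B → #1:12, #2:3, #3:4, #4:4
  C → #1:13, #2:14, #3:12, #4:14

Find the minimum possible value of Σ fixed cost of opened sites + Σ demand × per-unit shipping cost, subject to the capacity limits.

356

Open {A, B}; cheapest assignment that respects the capacities:
  A (cap 18, load 17): #1, #3, #4 — cost 2×4 + 6×10 + 9×11 = 167
  B (cap 14, load 11): #2 — cost 11×3 = 33
  Shipping 200, fixed 156 → total 356.
  Any other capacity-feasible assignment to {A, B} ships for at least 200.
Compare {B, C}: its best feasible assignment gives total 391.
Compare {A, B, C}: its best feasible assignment gives total 435.
Every other set of open sites that can feasibly serve all demand totals ≥ 391 even under its best assignment. Minimum: 356.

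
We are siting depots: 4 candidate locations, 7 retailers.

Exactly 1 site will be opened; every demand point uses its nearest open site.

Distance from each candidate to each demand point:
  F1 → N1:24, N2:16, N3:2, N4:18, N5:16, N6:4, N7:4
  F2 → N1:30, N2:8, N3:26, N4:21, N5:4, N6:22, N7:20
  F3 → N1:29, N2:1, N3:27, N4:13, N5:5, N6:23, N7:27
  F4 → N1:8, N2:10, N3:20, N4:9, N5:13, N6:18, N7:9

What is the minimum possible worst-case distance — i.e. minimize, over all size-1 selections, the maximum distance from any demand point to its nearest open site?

Open {F4}.
  Farthest demand point is N3 at distance 20 (to F4); all others are ≤ 20.
With {F1} the worst case is 24.
With {F3} the worst case is 29.
No size-1 selection achieves below 20.

20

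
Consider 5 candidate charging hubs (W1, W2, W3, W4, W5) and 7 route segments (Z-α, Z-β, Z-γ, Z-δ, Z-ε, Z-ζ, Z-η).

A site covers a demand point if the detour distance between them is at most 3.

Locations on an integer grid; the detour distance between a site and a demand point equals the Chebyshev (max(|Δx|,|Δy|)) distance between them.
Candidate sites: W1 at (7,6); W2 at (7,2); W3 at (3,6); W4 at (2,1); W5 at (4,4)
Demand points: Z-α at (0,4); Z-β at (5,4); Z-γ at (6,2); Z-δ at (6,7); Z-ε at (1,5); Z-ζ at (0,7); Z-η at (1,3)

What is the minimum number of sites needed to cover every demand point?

Coverage sets (demand points within 3 of each site):
  W1: {Z-β, Z-δ}
  W2: {Z-β, Z-γ}
  W3: {Z-α, Z-β, Z-δ, Z-ε, Z-ζ, Z-η}
  W4: {Z-α, Z-β, Z-η}
  W5: {Z-β, Z-γ, Z-δ, Z-ε, Z-η}
No single site covers all 7 demand points.
But {W2, W3} covers everything, so the minimum is 2.

2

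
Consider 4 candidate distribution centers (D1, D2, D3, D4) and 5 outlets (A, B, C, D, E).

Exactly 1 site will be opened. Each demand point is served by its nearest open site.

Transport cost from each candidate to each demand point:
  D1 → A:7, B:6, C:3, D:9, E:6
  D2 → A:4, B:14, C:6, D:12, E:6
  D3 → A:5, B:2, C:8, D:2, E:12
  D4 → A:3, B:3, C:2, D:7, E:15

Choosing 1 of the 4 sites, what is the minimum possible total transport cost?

29

Open {D3}.
  A→D3 5, B→D3 2, C→D3 8, D→D3 2, E→D3 12  ⇒ total 29.
Compare {D4}: total 30.
Compare {D1}: total 31.
No size-1 selection does better; minimum is 29.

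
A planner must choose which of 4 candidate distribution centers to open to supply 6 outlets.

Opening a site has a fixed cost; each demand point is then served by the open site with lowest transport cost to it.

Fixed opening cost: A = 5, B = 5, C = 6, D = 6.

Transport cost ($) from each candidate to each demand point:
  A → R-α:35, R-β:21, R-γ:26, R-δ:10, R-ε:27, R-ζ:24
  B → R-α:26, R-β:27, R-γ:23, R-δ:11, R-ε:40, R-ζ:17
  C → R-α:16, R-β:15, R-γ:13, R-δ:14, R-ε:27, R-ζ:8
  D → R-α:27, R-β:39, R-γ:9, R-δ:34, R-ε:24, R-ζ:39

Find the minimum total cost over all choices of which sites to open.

98

Open {C, D}: assign each demand point to its cheapest open site.
  R-α→C 16, R-β→C 15, R-γ→D 9, R-δ→C 14, R-ε→D 24, R-ζ→C 8
  transport cost 86, fixed 12 → total 98.
Compare {C}: transport cost 93 + fixed 6 = 99.
Compare {A, C, D}: transport cost 82 + fixed 17 = 99.
Compare {A, C}: transport cost 89 + fixed 11 = 100.
All other subsets cost ≥ 99. Minimum total cost: 98.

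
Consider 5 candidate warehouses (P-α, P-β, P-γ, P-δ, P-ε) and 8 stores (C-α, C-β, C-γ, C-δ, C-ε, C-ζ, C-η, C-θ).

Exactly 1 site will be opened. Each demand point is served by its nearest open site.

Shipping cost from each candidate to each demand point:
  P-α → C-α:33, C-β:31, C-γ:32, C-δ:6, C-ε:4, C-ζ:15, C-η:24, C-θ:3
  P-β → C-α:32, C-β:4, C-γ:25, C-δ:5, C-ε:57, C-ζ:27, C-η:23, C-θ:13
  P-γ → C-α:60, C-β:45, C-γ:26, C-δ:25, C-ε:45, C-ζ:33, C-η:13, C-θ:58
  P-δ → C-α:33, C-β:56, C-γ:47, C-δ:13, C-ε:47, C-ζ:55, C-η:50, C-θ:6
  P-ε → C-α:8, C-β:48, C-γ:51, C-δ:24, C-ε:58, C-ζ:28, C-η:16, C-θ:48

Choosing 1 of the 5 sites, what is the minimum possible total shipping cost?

148

Open {P-α}.
  C-α→P-α 33, C-β→P-α 31, C-γ→P-α 32, C-δ→P-α 6, C-ε→P-α 4, C-ζ→P-α 15, C-η→P-α 24, C-θ→P-α 3  ⇒ total 148.
Compare {P-β}: total 186.
Compare {P-ε}: total 281.
No size-1 selection does better; minimum is 148.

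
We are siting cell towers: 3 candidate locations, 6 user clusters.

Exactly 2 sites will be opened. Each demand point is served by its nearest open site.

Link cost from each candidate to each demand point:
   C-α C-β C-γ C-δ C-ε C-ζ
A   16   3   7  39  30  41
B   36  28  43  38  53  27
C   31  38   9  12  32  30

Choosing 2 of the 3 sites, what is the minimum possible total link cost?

98

Open {A, C}.
  C-α→A 16, C-β→A 3, C-γ→A 7, C-δ→C 12, C-ε→A 30, C-ζ→C 30  ⇒ total 98.
Compare {A, B}: total 121.
Compare {B, C}: total 139.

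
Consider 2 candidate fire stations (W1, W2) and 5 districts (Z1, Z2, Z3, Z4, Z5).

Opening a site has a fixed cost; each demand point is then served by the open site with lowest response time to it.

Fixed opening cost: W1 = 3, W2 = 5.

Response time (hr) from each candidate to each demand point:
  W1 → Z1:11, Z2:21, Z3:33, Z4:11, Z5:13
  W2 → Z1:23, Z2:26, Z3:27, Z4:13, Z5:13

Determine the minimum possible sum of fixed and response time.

91

Open {W1, W2}: assign each demand point to its cheapest open site.
  Z1→W1 11, Z2→W1 21, Z3→W2 27, Z4→W1 11, Z5→W1 13
  response time 83, fixed 8 → total 91.
Compare {W1}: response time 89 + fixed 3 = 92.
Compare {W2}: response time 102 + fixed 5 = 107.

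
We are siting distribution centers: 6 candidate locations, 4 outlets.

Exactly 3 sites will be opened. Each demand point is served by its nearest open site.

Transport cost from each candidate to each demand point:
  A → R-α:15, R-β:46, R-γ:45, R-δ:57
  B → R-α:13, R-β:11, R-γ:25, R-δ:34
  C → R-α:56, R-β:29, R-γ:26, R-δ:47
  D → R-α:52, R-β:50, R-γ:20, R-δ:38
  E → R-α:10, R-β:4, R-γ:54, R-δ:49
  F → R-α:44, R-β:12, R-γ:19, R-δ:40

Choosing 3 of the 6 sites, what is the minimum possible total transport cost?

Open {B, E, F}.
  R-α→E 10, R-β→E 4, R-γ→F 19, R-δ→B 34  ⇒ total 67.
Compare {B, D, E}: total 68.
Compare {D, E, F}: total 71.
No size-3 selection does better; minimum is 67.

67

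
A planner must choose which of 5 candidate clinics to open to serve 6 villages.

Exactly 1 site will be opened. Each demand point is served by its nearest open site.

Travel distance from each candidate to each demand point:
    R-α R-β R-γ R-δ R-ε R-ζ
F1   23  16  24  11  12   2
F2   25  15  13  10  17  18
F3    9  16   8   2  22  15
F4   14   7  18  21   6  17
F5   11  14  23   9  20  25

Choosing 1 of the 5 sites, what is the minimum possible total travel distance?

Open {F3}.
  R-α→F3 9, R-β→F3 16, R-γ→F3 8, R-δ→F3 2, R-ε→F3 22, R-ζ→F3 15  ⇒ total 72.
Compare {F4}: total 83.
Compare {F1}: total 88.
No size-1 selection does better; minimum is 72.

72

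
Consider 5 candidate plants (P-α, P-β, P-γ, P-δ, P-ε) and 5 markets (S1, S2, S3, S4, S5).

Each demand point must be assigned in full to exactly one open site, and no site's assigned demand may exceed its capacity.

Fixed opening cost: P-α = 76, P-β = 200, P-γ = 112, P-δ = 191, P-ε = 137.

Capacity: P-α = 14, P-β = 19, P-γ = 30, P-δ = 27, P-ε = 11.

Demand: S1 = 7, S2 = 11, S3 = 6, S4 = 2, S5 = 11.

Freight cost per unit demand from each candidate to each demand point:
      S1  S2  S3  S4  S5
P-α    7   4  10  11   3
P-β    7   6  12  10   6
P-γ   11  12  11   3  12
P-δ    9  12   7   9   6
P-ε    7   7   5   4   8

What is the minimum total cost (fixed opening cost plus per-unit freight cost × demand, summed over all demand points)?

500

Open {P-α, P-δ}; cheapest assignment that respects the capacities:
  P-α (cap 14, load 11): S2 — cost 11×4 = 44
  P-δ (cap 27, load 26): S1, S3, S4, S5 — cost 7×9 + 6×7 + 2×9 + 11×6 = 189
  Shipping 233, fixed 267 → total 500.
  Any other capacity-feasible assignment to {P-α, P-δ} ships for at least 233.
Compare {P-α, P-γ}: its best feasible assignment gives total 502.
Compare {P-α, P-γ, P-ε}: its best feasible assignment gives total 584.
Every other set of open sites that can feasibly serve all demand totals ≥ 502 even under its best assignment. Minimum: 500.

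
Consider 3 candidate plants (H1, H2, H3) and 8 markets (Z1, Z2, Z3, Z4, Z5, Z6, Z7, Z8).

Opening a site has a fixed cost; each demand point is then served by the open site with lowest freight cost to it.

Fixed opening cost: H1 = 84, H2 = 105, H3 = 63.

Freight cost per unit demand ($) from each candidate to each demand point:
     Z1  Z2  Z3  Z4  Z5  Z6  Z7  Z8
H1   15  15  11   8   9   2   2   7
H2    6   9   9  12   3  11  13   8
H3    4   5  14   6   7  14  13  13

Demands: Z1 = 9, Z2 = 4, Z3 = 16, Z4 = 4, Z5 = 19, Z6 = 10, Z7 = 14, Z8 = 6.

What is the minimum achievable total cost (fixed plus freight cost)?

602

Open {H1, H2}: assign each demand point to its cheapest open site.
  Z1→H2 9×6=54, Z2→H2 4×9=36, Z3→H2 16×9=144, Z4→H1 4×8=32, Z5→H2 19×3=57, Z6→H1 10×2=20, Z7→H1 14×2=28, Z8→H1 6×7=42
  freight cost 413, fixed 189 → total 602.
Compare {H1, H2, H3}: freight cost 371 + fixed 252 = 623.
Compare {H1, H3}: freight cost 479 + fixed 147 = 626.
Compare {H1}: freight cost 664 + fixed 84 = 748.
All other subsets cost ≥ 623. Minimum total cost: 602.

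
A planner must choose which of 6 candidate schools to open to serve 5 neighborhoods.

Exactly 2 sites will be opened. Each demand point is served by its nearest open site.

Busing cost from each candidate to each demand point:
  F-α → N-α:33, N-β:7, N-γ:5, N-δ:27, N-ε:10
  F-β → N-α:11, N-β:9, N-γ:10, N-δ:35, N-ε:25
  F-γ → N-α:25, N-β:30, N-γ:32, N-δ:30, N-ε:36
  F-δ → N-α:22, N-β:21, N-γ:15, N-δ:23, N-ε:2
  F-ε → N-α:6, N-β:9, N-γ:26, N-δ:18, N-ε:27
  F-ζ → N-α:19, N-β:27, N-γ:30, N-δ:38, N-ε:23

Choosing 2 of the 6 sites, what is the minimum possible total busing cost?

Open {F-α, F-ε}.
  N-α→F-ε 6, N-β→F-α 7, N-γ→F-α 5, N-δ→F-ε 18, N-ε→F-α 10  ⇒ total 46.
Compare {F-δ, F-ε}: total 50.
Compare {F-β, F-δ}: total 55.
No size-2 selection does better; minimum is 46.

46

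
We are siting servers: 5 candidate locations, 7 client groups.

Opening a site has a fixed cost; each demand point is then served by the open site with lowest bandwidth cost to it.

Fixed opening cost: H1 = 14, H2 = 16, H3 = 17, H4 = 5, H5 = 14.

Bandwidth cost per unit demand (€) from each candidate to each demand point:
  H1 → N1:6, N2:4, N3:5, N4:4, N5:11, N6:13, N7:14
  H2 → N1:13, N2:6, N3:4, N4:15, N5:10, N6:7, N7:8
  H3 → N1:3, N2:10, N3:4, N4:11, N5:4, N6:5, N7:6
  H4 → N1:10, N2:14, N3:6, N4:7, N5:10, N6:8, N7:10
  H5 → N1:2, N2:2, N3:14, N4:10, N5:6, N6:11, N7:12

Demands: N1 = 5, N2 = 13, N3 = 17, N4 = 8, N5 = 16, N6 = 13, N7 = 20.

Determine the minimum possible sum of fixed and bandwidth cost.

430

Open {H1, H3, H5}: assign each demand point to its cheapest open site.
  N1→H5 5×2=10, N2→H5 13×2=26, N3→H3 17×4=68, N4→H1 8×4=32, N5→H3 16×4=64, N6→H3 13×5=65, N7→H3 20×6=120
  bandwidth cost 385, fixed 45 → total 430.
Compare {H1, H3, H4, H5}: bandwidth cost 385 + fixed 50 = 435.
Compare {H3, H4, H5}: bandwidth cost 409 + fixed 36 = 445.
Compare {H1, H2, H3, H5}: bandwidth cost 385 + fixed 61 = 446.
All other subsets cost ≥ 435. Minimum total cost: 430.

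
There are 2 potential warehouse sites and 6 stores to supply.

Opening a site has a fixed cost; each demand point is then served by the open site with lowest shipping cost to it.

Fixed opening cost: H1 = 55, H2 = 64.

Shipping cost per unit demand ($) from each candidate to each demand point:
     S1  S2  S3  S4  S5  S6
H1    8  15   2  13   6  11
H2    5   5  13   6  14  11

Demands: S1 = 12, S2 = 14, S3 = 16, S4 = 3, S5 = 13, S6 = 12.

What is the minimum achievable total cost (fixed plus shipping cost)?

Open {H1, H2}: assign each demand point to its cheapest open site.
  S1→H2 12×5=60, S2→H2 14×5=70, S3→H1 16×2=32, S4→H2 3×6=18, S5→H1 13×6=78, S6→H1 12×11=132
  shipping cost 390, fixed 119 → total 509.
Compare {H1}: shipping cost 587 + fixed 55 = 642.
Compare {H2}: shipping cost 670 + fixed 64 = 734.

509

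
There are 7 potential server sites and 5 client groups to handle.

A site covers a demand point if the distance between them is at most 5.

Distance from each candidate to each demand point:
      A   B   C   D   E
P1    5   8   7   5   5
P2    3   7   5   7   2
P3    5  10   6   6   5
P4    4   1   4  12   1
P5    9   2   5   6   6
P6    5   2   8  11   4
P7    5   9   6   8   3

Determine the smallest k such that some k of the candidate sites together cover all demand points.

2

Coverage sets (demand points within 5 of each site):
  P1: {A, D, E}
  P2: {A, C, E}
  P3: {A, E}
  P4: {A, B, C, E}
  P5: {B, C}
  P6: {A, B, E}
  P7: {A, E}
No single site covers all 5 demand points.
But {P1, P4} covers everything, so the minimum is 2.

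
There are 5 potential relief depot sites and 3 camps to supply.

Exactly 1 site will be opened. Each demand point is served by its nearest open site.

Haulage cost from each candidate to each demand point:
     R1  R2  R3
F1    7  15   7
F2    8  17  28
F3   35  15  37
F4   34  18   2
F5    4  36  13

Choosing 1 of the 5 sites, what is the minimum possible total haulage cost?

Open {F1}.
  R1→F1 7, R2→F1 15, R3→F1 7  ⇒ total 29.
Compare {F2}: total 53.
Compare {F5}: total 53.
No size-1 selection does better; minimum is 29.

29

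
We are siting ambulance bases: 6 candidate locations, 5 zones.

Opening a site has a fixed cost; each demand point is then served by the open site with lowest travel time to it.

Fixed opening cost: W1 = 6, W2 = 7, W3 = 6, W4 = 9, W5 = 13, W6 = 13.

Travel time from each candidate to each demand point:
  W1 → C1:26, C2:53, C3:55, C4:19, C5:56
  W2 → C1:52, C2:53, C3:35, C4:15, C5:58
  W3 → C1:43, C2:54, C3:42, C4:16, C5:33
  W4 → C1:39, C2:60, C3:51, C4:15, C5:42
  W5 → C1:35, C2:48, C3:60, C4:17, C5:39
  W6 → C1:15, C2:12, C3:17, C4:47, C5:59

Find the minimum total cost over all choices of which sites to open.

Open {W3, W6}: assign each demand point to its cheapest open site.
  C1→W6 15, C2→W6 12, C3→W6 17, C4→W3 16, C5→W3 33
  travel time 93, fixed 19 → total 112.
Compare {W1, W3, W6}: travel time 93 + fixed 25 = 118.
Compare {W2, W3, W6}: travel time 92 + fixed 26 = 118.
Compare {W3, W4, W6}: travel time 92 + fixed 28 = 120.
All other subsets cost ≥ 118. Minimum total cost: 112.

112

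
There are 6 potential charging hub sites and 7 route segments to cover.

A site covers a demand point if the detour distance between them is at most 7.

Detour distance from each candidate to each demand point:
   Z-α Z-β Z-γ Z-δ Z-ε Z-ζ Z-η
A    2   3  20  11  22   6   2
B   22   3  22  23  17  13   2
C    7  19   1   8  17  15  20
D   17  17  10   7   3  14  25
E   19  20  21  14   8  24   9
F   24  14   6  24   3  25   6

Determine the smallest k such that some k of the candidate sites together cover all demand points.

Coverage sets (demand points within 7 of each site):
  A: {Z-α, Z-β, Z-ζ, Z-η}
  B: {Z-β, Z-η}
  C: {Z-α, Z-γ}
  D: {Z-δ, Z-ε}
  E: {}
  F: {Z-γ, Z-ε, Z-η}
No 2 sites suffice: every size-2 union leaves at least one demand point uncovered.
But {A, C, D} covers everything, so the minimum is 3.

3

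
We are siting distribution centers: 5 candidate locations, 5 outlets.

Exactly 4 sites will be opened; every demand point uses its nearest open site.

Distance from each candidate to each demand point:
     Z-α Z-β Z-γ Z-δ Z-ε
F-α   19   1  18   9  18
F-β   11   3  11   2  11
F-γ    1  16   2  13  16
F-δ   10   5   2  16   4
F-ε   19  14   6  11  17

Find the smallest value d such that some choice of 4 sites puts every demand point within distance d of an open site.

4

Open {F-α, F-β, F-γ, F-δ}.
  Farthest demand point is Z-ε at distance 4 (to F-δ); all others are ≤ 4.
With {F-β, F-γ, F-δ, F-ε} the worst case is 4.
With {F-α, F-γ, F-δ, F-ε} the worst case is 9.
No size-4 selection achieves below 4.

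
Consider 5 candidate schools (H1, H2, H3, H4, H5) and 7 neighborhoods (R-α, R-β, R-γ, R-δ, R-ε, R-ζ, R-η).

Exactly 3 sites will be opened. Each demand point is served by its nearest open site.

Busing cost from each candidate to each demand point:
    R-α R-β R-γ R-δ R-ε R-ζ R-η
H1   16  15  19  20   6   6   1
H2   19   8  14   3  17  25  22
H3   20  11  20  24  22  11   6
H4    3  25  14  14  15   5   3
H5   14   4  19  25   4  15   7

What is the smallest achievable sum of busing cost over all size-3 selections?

36

Open {H2, H4, H5}.
  R-α→H4 3, R-β→H5 4, R-γ→H2 14, R-δ→H2 3, R-ε→H5 4, R-ζ→H4 5, R-η→H4 3  ⇒ total 36.
Compare {H1, H2, H4}: total 40.
Compare {H1, H4, H5}: total 45.
No size-3 selection does better; minimum is 36.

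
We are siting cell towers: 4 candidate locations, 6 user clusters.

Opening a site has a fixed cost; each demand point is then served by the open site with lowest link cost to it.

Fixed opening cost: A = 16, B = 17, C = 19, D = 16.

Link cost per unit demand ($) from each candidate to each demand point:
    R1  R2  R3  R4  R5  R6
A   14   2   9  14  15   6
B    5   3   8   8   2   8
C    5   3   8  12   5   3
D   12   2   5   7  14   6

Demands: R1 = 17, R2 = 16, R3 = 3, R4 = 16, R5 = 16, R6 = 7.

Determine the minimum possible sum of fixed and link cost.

Open {B, C, D}: assign each demand point to its cheapest open site.
  R1→B 17×5=85, R2→D 16×2=32, R3→D 3×5=15, R4→D 16×7=112, R5→B 16×2=32, R6→C 7×3=21
  link cost 297, fixed 52 → total 349.
Compare {B, D}: link cost 318 + fixed 33 = 351.
Compare {A, B, C, D}: link cost 297 + fixed 68 = 365.
Compare {A, B, D}: link cost 318 + fixed 49 = 367.
All other subsets cost ≥ 351. Minimum total cost: 349.

349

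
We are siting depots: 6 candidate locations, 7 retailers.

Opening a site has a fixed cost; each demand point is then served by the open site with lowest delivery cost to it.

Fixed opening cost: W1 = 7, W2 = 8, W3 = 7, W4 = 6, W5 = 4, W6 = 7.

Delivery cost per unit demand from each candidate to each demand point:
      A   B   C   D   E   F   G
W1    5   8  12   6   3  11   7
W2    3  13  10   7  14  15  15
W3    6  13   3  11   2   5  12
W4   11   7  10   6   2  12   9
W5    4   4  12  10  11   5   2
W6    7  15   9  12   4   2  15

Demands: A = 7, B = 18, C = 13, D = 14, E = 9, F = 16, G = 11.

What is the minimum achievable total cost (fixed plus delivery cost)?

Open {W3, W4, W5, W6}: assign each demand point to its cheapest open site.
  A→W5 7×4=28, B→W5 18×4=72, C→W3 13×3=39, D→W4 14×6=84, E→W3 9×2=18, F→W6 16×2=32, G→W5 11×2=22
  delivery cost 295, fixed 24 → total 319.
Compare {W1, W3, W5, W6}: delivery cost 295 + fixed 25 = 320.
Compare {W2, W3, W4, W5, W6}: delivery cost 288 + fixed 32 = 320.
Compare {W1, W2, W3, W5, W6}: delivery cost 288 + fixed 33 = 321.
All other subsets cost ≥ 320. Minimum total cost: 319.

319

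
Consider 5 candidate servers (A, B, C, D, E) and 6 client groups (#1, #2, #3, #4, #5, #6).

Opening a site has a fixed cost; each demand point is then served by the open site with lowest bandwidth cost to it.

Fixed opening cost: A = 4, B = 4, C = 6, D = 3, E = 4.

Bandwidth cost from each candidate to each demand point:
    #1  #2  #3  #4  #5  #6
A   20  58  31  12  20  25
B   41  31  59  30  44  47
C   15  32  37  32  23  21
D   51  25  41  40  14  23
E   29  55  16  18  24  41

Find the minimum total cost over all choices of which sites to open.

120

Open {A, C, D, E}: assign each demand point to its cheapest open site.
  #1→C 15, #2→D 25, #3→E 16, #4→A 12, #5→D 14, #6→C 21
  bandwidth cost 103, fixed 17 → total 120.
Compare {A, D, E}: bandwidth cost 110 + fixed 11 = 121.
Compare {C, D, E}: bandwidth cost 109 + fixed 13 = 122.
Compare {A, B, C, D, E}: bandwidth cost 103 + fixed 21 = 124.
All other subsets cost ≥ 121. Minimum total cost: 120.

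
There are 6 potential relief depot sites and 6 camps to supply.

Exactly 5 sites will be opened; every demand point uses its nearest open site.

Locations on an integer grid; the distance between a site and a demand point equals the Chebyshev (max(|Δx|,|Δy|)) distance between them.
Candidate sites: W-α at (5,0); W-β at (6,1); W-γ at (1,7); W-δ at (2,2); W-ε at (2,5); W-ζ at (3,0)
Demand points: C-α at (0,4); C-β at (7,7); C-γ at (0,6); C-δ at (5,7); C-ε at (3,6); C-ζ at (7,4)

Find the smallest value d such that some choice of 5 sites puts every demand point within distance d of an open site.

5

Open {W-α, W-β, W-γ, W-δ, W-ε}.
  Farthest demand point is C-β at distance 5 (to W-δ); all others are ≤ 5.
With {W-α, W-β, W-γ, W-δ, W-ζ} the worst case is 5.
With {W-α, W-β, W-γ, W-ε, W-ζ} the worst case is 5.
No size-5 selection achieves below 5.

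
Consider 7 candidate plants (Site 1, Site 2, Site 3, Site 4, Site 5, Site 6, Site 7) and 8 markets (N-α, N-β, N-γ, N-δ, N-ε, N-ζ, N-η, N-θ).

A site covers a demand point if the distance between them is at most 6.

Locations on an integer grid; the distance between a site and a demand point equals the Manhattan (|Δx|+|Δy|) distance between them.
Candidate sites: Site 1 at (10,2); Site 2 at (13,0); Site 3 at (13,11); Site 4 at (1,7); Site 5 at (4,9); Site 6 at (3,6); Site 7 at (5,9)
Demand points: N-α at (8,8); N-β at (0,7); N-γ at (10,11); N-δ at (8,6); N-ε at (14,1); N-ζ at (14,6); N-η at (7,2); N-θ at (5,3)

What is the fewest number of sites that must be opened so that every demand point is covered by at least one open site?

Coverage sets (demand points within 6 of each site):
  Site 1: {N-δ, N-ε, N-η, N-θ}
  Site 2: {N-ε}
  Site 3: {N-γ, N-ζ}
  Site 4: {N-β}
  Site 5: {N-α, N-β}
  Site 6: {N-β, N-δ, N-θ}
  Site 7: {N-α, N-δ, N-θ}
No 2 sites suffice: every size-2 union leaves at least one demand point uncovered.
But {Site 1, Site 3, Site 5} covers everything, so the minimum is 3.

3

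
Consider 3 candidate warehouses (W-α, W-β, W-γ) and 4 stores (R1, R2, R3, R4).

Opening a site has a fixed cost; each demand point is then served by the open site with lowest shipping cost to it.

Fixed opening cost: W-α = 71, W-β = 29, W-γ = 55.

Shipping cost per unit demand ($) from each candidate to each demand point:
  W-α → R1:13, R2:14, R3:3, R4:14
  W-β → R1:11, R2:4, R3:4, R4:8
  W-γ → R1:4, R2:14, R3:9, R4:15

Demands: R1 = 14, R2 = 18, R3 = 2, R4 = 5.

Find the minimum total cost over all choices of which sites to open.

260

Open {W-β, W-γ}: assign each demand point to its cheapest open site.
  R1→W-γ 14×4=56, R2→W-β 18×4=72, R3→W-β 2×4=8, R4→W-β 5×8=40
  shipping cost 176, fixed 84 → total 260.
Compare {W-β}: shipping cost 274 + fixed 29 = 303.
Compare {W-α, W-β, W-γ}: shipping cost 174 + fixed 155 = 329.
Compare {W-α, W-β}: shipping cost 272 + fixed 100 = 372.
All other subsets cost ≥ 303. Minimum total cost: 260.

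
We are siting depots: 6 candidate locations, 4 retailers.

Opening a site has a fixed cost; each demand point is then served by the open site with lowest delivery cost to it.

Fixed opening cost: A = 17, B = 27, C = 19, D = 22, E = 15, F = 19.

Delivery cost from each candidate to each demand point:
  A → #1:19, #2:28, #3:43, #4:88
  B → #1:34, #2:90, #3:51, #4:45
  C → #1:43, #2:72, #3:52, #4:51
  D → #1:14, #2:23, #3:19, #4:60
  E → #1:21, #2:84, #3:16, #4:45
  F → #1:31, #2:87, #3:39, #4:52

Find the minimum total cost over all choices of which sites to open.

Open {D, E}: assign each demand point to its cheapest open site.
  #1→D 14, #2→D 23, #3→E 16, #4→E 45
  delivery cost 98, fixed 37 → total 135.
Compare {D}: delivery cost 116 + fixed 22 = 138.
Compare {A, E}: delivery cost 108 + fixed 32 = 140.
Compare {C, D}: delivery cost 107 + fixed 41 = 148.
All other subsets cost ≥ 138. Minimum total cost: 135.

135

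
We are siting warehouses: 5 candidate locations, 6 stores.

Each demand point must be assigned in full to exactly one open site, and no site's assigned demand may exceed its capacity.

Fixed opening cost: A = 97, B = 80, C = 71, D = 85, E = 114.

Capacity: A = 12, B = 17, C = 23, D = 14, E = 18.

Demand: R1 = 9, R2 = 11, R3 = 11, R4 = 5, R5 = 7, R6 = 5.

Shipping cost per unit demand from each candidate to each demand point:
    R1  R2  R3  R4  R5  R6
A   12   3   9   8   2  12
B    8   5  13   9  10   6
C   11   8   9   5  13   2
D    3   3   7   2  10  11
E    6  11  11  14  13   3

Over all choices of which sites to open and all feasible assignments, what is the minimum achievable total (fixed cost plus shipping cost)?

523

Open {A, C, D}; cheapest assignment that respects the capacities:
  A (cap 12, load 11): R2 — cost 11×3 = 33
  C (cap 23, load 23): R3, R5, R6 — cost 11×9 + 7×13 + 5×2 = 200
  D (cap 14, load 14): R1, R4 — cost 9×3 + 5×2 = 37
  Shipping 270, fixed 253 → total 523.
  Any other capacity-feasible assignment to {A, C, D} ships for at least 270.
Compare {B, C, D}: its best feasible assignment gives total 528.
Compare {A, B, C, D}: its best feasible assignment gives total 548.
Every other set of open sites that can feasibly serve all demand totals ≥ 528 even under its best assignment. Minimum: 523.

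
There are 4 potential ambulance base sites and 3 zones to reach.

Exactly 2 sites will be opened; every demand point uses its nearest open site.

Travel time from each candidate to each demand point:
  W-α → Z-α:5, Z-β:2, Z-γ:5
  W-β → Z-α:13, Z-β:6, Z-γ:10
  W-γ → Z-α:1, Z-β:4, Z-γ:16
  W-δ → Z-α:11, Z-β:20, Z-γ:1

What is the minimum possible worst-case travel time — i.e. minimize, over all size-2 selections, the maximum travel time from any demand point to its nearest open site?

4

Open {W-γ, W-δ}.
  Farthest demand point is Z-β at travel time 4 (to W-γ); all others are ≤ 4.
With {W-α, W-β} the worst case is 5.
With {W-α, W-γ} the worst case is 5.
No size-2 selection achieves below 4.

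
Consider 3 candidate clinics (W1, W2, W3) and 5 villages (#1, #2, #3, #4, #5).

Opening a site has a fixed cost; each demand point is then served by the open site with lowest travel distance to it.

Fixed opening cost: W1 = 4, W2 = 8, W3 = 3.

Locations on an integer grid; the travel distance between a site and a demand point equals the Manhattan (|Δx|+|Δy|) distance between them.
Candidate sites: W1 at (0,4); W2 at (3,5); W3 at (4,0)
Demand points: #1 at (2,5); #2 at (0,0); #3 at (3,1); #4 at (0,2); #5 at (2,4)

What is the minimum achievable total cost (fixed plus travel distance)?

Open {W1, W3}: assign each demand point to its cheapest open site.
  #1→W1 3, #2→W1 4, #3→W3 2, #4→W1 2, #5→W1 2
  travel distance 13, fixed 7 → total 20.
Compare {W1}: travel distance 17 + fixed 4 = 21.
Compare {W1, W2}: travel distance 13 + fixed 12 = 25.
Compare {W2, W3}: travel distance 15 + fixed 11 = 26.
All other subsets cost ≥ 21. Minimum total cost: 20.

20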